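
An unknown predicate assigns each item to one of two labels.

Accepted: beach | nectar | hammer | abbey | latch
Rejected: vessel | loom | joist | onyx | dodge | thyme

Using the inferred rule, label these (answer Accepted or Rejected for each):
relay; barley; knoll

The pattern is that an item is 'Accepted' exactly when: contains 'a'.
relay — has 'a', hence Accepted. barley — has 'a', hence Accepted. knoll — no 'a', hence Rejected.

Accepted, Accepted, Rejected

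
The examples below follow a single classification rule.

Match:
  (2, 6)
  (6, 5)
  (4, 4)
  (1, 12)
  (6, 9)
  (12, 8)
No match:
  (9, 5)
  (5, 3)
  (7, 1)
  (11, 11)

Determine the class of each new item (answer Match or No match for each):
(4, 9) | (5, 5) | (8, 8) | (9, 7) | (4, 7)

Comparing the two groups points to one rule — product is even.
(4, 9): 4·9 = 36, qualifies → Match. (5, 5): 5·5 = 25, doesn't qualify → No match. (8, 8): 8·8 = 64, qualifies → Match. (9, 7): 9·7 = 63, doesn't qualify → No match. (4, 7): 4·7 = 28, qualifies → Match.

Match, No match, Match, No match, Match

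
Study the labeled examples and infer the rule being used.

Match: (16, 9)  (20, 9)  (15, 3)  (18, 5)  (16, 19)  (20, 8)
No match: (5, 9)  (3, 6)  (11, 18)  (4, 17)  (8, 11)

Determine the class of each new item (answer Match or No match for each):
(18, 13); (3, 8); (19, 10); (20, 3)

Match, No match, Match, Match

The rule appears to be: first ≥ 15.
(18, 13): first 18, checks out → Match. (3, 8): first 3, does not fit → No match. (19, 10): first 19, checks out → Match. (20, 3): first 20, checks out → Match.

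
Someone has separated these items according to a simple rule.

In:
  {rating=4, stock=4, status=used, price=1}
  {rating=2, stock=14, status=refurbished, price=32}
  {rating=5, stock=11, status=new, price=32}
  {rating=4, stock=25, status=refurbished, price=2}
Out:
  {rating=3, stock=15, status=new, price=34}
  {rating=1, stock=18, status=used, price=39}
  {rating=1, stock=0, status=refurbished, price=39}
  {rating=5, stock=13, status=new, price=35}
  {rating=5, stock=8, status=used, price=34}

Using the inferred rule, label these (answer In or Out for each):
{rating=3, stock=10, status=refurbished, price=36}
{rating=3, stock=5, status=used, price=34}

Out, Out

Every 'In' example satisfies: price ≤ 32. None of the 'Out' examples do.
{rating=3, stock=10, status=refurbished, price=36} → price = 36 → Out. {rating=3, stock=5, status=used, price=34} → price = 34 → Out.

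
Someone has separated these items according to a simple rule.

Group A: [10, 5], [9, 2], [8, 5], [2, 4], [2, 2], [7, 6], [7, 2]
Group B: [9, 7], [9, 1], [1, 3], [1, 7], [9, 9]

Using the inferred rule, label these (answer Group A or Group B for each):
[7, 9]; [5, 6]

Group B, Group A

The simplest hypothesis consistent with all the labels is: product is even.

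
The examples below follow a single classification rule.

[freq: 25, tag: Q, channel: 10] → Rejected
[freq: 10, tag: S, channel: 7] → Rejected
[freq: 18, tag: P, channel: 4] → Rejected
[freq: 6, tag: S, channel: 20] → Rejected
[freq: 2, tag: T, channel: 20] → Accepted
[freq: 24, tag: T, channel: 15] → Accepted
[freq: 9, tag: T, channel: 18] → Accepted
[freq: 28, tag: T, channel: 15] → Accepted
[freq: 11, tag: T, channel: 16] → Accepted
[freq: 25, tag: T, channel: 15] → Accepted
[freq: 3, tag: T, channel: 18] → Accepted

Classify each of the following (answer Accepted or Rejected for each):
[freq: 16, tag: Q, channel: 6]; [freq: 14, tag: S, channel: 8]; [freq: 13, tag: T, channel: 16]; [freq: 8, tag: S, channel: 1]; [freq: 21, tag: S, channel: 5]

The common property of the 'Accepted' items is: tag is T. No 'Rejected' item has it.
[freq: 16, tag: Q, channel: 6]: tag is Q — does not fit, so Rejected. [freq: 14, tag: S, channel: 8]: tag is S — does not fit, so Rejected. [freq: 13, tag: T, channel: 16]: tag is T — matches, so Accepted. [freq: 8, tag: S, channel: 1]: tag is S — does not fit, so Rejected. [freq: 21, tag: S, channel: 5]: tag is S — does not fit, so Rejected.

Rejected, Rejected, Accepted, Rejected, Rejected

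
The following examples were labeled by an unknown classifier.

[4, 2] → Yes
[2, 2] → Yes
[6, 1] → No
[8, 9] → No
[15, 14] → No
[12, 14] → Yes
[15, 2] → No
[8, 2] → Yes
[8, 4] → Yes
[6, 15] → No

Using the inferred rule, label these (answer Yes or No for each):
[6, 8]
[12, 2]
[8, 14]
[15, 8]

Yes, Yes, Yes, No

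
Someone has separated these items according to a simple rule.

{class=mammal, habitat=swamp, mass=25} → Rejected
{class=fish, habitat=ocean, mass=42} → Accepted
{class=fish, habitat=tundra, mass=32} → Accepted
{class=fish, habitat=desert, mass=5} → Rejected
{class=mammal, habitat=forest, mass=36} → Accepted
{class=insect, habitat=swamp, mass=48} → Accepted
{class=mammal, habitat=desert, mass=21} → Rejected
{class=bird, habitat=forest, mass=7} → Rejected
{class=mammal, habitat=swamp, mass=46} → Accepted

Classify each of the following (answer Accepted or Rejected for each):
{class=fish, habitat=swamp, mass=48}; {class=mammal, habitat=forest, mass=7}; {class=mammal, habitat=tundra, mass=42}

The common property of the 'Accepted' items is: mass ≥ 32. No 'Rejected' item has it.
{class=fish, habitat=swamp, mass=48}: Accepted (mass = 48).
{class=mammal, habitat=forest, mass=7}: Rejected (mass = 7).
{class=mammal, habitat=tundra, mass=42}: Accepted (mass = 42).

Accepted, Rejected, Accepted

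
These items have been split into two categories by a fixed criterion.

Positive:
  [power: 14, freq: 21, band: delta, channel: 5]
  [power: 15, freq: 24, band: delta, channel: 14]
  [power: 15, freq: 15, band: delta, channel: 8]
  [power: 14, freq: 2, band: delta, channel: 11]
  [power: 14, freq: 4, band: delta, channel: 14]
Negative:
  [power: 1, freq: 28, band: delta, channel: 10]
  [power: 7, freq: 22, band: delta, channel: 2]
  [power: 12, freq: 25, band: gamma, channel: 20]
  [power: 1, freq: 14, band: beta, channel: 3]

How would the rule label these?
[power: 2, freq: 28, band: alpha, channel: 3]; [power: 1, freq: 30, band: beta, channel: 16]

Negative, Negative

All 'Positive' examples share one property — power ≥ 14 — and every 'Negative' example lacks it.
[power: 2, freq: 28, band: alpha, channel: 3]: power = 2 — does not pass, so Negative.
[power: 1, freq: 30, band: beta, channel: 16]: power = 1 — does not pass, so Negative.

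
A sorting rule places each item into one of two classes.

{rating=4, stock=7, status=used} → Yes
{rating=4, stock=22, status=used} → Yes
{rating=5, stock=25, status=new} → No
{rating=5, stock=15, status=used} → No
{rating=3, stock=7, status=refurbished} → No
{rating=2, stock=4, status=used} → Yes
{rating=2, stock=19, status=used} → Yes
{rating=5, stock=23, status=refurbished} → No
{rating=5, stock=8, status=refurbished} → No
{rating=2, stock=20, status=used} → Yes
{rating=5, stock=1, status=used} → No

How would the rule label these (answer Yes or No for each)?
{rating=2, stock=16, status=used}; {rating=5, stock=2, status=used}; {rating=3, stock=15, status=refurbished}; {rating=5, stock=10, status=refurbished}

Yes, No, No, No

The common property of the 'Yes' items is: rating is even. No 'No' item has it.
{rating=2, stock=16, status=used} — rating = 2, hence Yes. {rating=5, stock=2, status=used} — rating = 5, hence No. {rating=3, stock=15, status=refurbished} — rating = 3, hence No. {rating=5, stock=10, status=refurbished} — rating = 5, hence No.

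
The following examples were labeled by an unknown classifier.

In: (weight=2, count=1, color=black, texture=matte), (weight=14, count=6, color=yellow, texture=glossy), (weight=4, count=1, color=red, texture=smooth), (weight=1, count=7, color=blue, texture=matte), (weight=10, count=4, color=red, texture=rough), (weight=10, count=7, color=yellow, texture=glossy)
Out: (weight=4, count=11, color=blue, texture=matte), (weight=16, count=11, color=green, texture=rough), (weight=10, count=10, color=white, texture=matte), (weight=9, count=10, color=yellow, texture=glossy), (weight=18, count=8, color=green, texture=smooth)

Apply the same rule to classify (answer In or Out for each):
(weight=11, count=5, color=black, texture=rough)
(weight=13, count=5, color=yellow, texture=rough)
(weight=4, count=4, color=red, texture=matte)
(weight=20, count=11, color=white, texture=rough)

'In' ⟺ count ≤ 7.
In: (weight=11, count=5, color=black, texture=rough), since count = 5.
In: (weight=13, count=5, color=yellow, texture=rough), since count = 5.
In: (weight=4, count=4, color=red, texture=matte), since count = 4.
Out: (weight=20, count=11, color=white, texture=rough), since count = 11.

In, In, In, Out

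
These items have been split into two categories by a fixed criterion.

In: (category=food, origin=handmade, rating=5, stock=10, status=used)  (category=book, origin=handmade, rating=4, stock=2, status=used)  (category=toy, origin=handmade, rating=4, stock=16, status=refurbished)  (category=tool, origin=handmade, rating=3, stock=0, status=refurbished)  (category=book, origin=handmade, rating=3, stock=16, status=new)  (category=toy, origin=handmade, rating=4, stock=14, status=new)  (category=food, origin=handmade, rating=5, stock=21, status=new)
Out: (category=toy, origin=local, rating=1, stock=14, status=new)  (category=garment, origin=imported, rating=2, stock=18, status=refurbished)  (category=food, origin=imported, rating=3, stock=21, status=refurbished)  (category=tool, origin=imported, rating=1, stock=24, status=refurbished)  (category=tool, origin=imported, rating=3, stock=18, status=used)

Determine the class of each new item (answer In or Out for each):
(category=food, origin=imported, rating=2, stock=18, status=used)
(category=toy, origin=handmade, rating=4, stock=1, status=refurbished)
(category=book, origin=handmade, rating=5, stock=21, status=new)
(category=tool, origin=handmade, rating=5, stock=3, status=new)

A rule that fits every label: origin is handmade — true of each 'In' example, false of each 'Out' one.
(category=food, origin=imported, rating=2, stock=18, status=used): origin is imported — lacks this property, so Out.
(category=toy, origin=handmade, rating=4, stock=1, status=refurbished): origin is handmade — checks out, so In.
(category=book, origin=handmade, rating=5, stock=21, status=new): origin is handmade — checks out, so In.
(category=tool, origin=handmade, rating=5, stock=3, status=new): origin is handmade — checks out, so In.

Out, In, In, In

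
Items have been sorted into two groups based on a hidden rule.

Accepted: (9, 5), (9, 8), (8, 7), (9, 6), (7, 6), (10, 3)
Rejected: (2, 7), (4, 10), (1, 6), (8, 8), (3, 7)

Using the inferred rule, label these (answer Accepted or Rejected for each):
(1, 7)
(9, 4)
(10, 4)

Rejected, Accepted, Accepted

The simplest hypothesis consistent with all the labels is: first > second.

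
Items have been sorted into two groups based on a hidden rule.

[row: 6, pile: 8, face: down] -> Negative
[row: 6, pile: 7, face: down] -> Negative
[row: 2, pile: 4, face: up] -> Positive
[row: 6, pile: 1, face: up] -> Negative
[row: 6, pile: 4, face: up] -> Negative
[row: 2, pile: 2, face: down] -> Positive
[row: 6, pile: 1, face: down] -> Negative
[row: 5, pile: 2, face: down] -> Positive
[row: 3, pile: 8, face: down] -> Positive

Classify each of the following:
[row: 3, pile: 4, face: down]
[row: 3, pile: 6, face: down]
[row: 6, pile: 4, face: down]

Rule: row ≤ 5. This holds for each 'Positive' example and fails for each 'Negative' one.
Positive: [row: 3, pile: 4, face: down], since row = 3.
Positive: [row: 3, pile: 6, face: down], since row = 3.
Negative: [row: 6, pile: 4, face: down], since row = 6.

Positive, Positive, Negative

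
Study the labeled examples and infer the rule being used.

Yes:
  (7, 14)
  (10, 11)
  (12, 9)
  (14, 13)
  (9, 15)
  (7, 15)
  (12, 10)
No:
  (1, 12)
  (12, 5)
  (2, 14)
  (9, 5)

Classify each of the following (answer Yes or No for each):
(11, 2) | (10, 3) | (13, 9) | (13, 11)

No, No, Yes, Yes

The pattern is that an item is 'Yes' exactly when: sum ≥ 21.
(11, 2): 11+2 = 13 — doesn't qualify, so No. (10, 3): 10+3 = 13 — doesn't qualify, so No. (13, 9): 13+9 = 22 — qualifies, so Yes. (13, 11): 13+11 = 24 — qualifies, so Yes.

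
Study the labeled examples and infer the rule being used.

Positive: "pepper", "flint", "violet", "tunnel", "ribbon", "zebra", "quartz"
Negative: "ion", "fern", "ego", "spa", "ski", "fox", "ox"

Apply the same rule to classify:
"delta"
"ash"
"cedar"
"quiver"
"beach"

Rule: length ≥ 5. This holds for each 'Positive' example and fails for each 'Negative' one.
Positive: "delta", since length 5. Negative: "ash", since length 3. Positive: "cedar", since length 5. Positive: "quiver", since length 6. Positive: "beach", since length 5.

Positive, Negative, Positive, Positive, Positive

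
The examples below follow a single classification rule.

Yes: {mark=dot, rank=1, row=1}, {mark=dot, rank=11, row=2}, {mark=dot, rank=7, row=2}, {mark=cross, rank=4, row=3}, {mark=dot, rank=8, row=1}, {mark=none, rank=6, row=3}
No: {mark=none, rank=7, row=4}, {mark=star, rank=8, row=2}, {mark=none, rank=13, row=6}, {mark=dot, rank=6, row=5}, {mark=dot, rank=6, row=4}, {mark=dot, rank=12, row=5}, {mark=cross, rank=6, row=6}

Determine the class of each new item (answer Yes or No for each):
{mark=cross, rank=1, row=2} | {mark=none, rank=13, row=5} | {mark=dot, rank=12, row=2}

'Yes' ⟺ mark is not star AND row ≤ 3.
{mark=cross, rank=1, row=2}: mark is cross, row = 2, meets the rule → Yes. {mark=none, rank=13, row=5}: mark is none, row = 5, does not fit → No. {mark=dot, rank=12, row=2}: mark is dot, row = 2, meets the rule → Yes.

Yes, No, Yes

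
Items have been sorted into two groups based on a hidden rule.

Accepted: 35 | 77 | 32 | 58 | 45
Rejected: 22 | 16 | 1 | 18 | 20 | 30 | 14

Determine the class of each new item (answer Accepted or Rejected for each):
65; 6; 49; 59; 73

Accepted, Rejected, Accepted, Accepted, Accepted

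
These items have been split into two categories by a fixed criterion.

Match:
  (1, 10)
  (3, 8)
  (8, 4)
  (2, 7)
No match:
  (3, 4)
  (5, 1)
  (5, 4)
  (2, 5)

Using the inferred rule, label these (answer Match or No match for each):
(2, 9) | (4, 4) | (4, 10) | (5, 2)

Match, No match, Match, No match

The distinguishing property — max ≥ 7 — holds for all the 'Match' cases and none of the 'No match' cases.
(2, 9) — max 9, hence Match.
(4, 4) — max 4, hence No match.
(4, 10) — max 10, hence Match.
(5, 2) — max 5, hence No match.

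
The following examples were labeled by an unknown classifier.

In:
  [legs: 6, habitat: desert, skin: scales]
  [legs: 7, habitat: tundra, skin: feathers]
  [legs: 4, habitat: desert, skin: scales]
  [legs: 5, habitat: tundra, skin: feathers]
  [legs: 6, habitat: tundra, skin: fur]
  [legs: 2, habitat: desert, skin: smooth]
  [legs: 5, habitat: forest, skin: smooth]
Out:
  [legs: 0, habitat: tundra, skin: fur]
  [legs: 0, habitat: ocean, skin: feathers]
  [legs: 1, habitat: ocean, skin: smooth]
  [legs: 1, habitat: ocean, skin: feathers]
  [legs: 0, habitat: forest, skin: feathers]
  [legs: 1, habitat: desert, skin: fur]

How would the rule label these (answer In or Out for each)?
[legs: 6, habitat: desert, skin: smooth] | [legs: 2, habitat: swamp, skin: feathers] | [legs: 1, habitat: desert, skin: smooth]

In, In, Out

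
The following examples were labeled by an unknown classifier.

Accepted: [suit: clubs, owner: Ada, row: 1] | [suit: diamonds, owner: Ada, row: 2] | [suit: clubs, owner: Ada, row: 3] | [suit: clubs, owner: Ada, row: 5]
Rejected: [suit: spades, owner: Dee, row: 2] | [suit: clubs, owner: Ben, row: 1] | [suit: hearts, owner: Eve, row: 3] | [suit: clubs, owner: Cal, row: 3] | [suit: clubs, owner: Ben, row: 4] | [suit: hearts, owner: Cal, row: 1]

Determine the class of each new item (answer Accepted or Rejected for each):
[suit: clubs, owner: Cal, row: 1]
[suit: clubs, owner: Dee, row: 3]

Comparing the two groups points to one rule — owner is Ada.
[suit: clubs, owner: Cal, row: 1] → owner is Cal → Rejected. [suit: clubs, owner: Dee, row: 3] → owner is Dee → Rejected.

Rejected, Rejected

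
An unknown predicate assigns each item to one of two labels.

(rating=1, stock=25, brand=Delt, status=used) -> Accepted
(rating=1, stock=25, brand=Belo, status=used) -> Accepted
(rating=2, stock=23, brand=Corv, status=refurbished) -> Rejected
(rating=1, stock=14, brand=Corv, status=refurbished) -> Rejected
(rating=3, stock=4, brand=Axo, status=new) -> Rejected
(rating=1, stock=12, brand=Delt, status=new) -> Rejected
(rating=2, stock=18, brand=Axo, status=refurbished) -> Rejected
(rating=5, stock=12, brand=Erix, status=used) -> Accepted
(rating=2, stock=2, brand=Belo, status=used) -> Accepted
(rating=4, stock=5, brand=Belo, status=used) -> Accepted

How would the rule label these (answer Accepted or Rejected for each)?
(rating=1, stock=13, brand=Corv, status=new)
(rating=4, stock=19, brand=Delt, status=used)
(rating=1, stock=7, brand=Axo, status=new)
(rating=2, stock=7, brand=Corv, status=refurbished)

Rejected, Accepted, Rejected, Rejected

Every 'Accepted' example satisfies: status is used. None of the 'Rejected' examples do.
(rating=1, stock=13, brand=Corv, status=new) → status is new → Rejected. (rating=4, stock=19, brand=Delt, status=used) → status is used → Accepted. (rating=1, stock=7, brand=Axo, status=new) → status is new → Rejected. (rating=2, stock=7, brand=Corv, status=refurbished) → status is refurbished → Rejected.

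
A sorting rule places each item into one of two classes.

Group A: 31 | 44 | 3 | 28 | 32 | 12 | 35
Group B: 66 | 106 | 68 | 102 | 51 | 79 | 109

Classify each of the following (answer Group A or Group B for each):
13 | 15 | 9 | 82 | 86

Group A, Group A, Group A, Group B, Group B

Rule: at most 44. This holds for each 'Group A' example and fails for each 'Group B' one.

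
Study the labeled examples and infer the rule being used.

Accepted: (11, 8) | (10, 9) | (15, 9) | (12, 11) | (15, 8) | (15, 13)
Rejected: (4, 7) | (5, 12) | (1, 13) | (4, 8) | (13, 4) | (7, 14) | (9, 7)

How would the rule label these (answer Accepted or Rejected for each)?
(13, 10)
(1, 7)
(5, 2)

Accepted, Rejected, Rejected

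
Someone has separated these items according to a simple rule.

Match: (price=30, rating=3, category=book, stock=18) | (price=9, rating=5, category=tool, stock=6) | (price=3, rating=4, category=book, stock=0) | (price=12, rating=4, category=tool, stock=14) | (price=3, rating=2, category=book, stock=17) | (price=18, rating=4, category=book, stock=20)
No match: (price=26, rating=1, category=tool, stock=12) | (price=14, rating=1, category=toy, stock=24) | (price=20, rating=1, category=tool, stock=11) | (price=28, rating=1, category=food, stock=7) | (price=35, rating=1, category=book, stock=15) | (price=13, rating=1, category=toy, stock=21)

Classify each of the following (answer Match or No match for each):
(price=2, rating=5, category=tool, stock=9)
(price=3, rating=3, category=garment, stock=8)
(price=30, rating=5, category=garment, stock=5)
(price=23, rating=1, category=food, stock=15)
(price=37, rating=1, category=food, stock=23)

The common property of the 'Match' items is: rating ≥ 2. No 'No match' item has it.
(price=2, rating=5, category=tool, stock=9) — rating = 5, hence Match. (price=3, rating=3, category=garment, stock=8) — rating = 3, hence Match. (price=30, rating=5, category=garment, stock=5) — rating = 5, hence Match. (price=23, rating=1, category=food, stock=15) — rating = 1, hence No match. (price=37, rating=1, category=food, stock=23) — rating = 1, hence No match.

Match, Match, Match, No match, No match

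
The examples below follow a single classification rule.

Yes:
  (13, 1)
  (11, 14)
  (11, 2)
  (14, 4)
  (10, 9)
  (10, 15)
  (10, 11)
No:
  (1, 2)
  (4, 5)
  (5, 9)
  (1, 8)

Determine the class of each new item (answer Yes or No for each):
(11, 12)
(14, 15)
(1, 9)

Yes, Yes, No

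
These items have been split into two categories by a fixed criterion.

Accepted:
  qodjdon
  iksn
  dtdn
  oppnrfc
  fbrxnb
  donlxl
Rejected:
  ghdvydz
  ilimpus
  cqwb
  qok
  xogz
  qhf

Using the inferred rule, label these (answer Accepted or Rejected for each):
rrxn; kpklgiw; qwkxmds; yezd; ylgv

Comparing the two groups points to one rule — contains 'n'.
rrxn — has 'n', hence Accepted. kpklgiw — no 'n', hence Rejected. qwkxmds — no 'n', hence Rejected. yezd — no 'n', hence Rejected. ylgv — no 'n', hence Rejected.

Accepted, Rejected, Rejected, Rejected, Rejected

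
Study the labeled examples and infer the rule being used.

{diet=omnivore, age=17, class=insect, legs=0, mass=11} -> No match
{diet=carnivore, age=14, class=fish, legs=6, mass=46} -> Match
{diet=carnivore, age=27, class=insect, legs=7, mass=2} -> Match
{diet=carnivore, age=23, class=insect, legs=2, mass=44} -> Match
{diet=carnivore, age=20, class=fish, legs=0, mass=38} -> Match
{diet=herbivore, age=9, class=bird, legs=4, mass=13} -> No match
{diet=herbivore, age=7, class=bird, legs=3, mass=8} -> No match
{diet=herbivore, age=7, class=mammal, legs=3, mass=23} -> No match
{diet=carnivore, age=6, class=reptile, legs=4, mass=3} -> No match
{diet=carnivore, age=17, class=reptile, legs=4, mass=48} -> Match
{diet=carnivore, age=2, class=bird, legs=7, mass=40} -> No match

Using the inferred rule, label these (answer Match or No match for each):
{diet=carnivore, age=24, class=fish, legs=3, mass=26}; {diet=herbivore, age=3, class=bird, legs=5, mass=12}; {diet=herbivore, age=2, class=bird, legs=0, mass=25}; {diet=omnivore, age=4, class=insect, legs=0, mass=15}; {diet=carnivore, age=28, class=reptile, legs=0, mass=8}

Rule: diet is carnivore AND age ≥ 7. This holds for each 'Match' example and fails for each 'No match' one.

Match, No match, No match, No match, Match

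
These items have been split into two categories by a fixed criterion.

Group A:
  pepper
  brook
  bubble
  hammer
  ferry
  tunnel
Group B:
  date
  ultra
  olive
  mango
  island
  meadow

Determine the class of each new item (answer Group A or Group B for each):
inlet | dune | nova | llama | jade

Group B, Group B, Group B, Group A, Group B

A rule that fits every label: has a double letter — true of each 'Group A' example, false of each 'Group B' one.
inlet — no doubled letter, hence Group B.
dune — no doubled letter, hence Group B.
nova — no doubled letter, hence Group B.
llama — 'll' doubled, hence Group A.
jade — no doubled letter, hence Group B.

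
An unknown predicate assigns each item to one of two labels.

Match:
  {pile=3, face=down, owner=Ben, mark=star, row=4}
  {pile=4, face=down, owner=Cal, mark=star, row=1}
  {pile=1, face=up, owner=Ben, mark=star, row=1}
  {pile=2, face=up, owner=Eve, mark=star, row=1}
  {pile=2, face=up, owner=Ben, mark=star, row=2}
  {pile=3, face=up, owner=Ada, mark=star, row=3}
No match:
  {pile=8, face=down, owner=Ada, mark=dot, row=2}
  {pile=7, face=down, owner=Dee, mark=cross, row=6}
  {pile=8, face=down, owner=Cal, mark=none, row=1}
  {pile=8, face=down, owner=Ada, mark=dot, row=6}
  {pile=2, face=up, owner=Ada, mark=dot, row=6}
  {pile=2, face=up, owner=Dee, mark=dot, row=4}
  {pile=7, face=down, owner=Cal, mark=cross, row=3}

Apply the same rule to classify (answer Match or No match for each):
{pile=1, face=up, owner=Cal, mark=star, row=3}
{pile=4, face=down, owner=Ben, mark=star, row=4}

One predicate separates the groups cleanly: mark is star.

Match, Match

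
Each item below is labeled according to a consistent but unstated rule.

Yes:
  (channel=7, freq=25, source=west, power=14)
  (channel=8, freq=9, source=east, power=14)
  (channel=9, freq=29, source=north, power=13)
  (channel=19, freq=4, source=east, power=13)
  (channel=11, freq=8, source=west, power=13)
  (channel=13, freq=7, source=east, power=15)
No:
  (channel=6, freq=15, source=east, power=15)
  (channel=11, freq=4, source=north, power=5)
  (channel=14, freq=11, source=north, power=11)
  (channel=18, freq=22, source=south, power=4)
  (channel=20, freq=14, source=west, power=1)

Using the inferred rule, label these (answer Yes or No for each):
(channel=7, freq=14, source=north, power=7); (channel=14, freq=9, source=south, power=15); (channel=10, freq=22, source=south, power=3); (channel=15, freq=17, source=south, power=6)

No, Yes, No, No

The simplest hypothesis consistent with all the labels is: channel ≥ 7 AND power ≥ 13.
(channel=7, freq=14, source=north, power=7) → channel = 7, power = 7 → No.
(channel=14, freq=9, source=south, power=15) → channel = 14, power = 15 → Yes.
(channel=10, freq=22, source=south, power=3) → channel = 10, power = 3 → No.
(channel=15, freq=17, source=south, power=6) → channel = 15, power = 6 → No.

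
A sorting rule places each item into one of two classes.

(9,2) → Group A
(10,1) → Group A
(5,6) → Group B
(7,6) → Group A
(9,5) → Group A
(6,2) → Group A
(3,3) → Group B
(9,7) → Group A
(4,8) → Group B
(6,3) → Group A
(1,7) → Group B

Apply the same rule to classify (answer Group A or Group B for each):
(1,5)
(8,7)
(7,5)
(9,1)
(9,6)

Rule: first > second. This holds for each 'Group A' example and fails for each 'Group B' one.
(1,5): 1 < 5, does not pass → Group B.
(8,7): 8 > 7, qualifies → Group A.
(7,5): 7 > 5, qualifies → Group A.
(9,1): 9 > 1, qualifies → Group A.
(9,6): 9 > 6, qualifies → Group A.

Group B, Group A, Group A, Group A, Group A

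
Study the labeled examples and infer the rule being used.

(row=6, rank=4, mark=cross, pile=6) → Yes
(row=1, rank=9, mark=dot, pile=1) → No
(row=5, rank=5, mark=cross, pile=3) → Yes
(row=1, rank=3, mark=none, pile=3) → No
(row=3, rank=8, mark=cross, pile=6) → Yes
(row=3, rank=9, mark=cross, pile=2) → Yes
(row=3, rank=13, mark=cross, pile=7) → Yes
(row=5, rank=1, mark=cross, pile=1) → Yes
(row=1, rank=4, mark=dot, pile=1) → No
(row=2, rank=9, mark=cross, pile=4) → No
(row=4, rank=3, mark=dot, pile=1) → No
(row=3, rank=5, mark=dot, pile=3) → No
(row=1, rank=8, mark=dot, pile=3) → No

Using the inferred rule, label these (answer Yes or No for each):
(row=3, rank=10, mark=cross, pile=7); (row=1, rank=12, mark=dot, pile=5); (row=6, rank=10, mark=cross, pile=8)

All 'Yes' examples share one property — mark is cross AND row ≥ 3 — and every 'No' example lacks it.
(row=3, rank=10, mark=cross, pile=7): mark is cross, row = 3, matches → Yes.
(row=1, rank=12, mark=dot, pile=5): mark is dot, row = 1, fails this test → No.
(row=6, rank=10, mark=cross, pile=8): mark is cross, row = 6, matches → Yes.

Yes, No, Yes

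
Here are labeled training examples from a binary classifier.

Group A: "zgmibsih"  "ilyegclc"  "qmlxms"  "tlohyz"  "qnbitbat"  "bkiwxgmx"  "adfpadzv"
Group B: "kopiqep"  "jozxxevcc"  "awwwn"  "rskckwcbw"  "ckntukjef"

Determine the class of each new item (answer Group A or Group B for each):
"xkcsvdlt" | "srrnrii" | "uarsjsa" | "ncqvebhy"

'Group A' ⟺ even length.
"xkcsvdlt" → length 8 → Group A.
"srrnrii" → length 7 → Group B.
"uarsjsa" → length 7 → Group B.
"ncqvebhy" → length 8 → Group A.

Group A, Group B, Group B, Group A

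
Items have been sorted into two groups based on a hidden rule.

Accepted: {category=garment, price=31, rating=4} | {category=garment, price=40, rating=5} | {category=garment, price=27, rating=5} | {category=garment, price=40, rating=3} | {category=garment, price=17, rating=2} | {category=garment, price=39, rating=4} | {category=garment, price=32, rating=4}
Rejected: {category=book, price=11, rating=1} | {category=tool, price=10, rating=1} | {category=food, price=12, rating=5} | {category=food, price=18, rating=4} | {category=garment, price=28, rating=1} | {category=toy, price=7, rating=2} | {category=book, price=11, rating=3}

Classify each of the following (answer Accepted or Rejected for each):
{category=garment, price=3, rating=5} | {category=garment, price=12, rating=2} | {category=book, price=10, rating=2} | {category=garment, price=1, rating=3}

Accepted, Accepted, Rejected, Accepted

The pattern is that an item is 'Accepted' exactly when: category is garment AND rating ≥ 2.
{category=garment, price=3, rating=5} — category is garment, rating = 5, hence Accepted. {category=garment, price=12, rating=2} — category is garment, rating = 2, hence Accepted. {category=book, price=10, rating=2} — category is book, rating = 2, hence Rejected. {category=garment, price=1, rating=3} — category is garment, rating = 3, hence Accepted.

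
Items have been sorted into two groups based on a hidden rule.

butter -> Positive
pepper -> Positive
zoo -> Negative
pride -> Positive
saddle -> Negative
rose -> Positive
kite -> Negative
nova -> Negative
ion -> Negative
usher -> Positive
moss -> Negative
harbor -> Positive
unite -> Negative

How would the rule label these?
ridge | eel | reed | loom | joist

Positive, Negative, Positive, Negative, Negative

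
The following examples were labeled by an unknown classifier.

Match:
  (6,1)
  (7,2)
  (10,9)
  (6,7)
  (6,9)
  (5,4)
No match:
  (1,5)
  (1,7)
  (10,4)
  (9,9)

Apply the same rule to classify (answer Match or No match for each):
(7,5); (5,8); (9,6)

The pattern is that an item is 'Match' exactly when: sum is odd.
No match: (7,5), since 7+5 = 12. Match: (5,8), since 5+8 = 13. Match: (9,6), since 9+6 = 15.

No match, Match, Match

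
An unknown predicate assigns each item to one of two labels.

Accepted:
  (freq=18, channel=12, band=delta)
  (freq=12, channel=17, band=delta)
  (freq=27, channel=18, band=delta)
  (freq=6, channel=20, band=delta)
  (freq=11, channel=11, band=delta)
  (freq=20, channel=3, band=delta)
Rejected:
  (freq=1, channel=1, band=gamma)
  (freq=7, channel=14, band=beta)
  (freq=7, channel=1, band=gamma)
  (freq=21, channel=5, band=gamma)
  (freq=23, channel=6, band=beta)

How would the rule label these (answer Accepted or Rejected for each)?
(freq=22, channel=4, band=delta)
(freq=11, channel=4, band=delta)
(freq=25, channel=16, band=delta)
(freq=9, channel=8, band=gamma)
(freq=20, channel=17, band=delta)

Every 'Accepted' example satisfies: band is delta. None of the 'Rejected' examples do.
(freq=22, channel=4, band=delta) — band is delta, hence Accepted.
(freq=11, channel=4, band=delta) — band is delta, hence Accepted.
(freq=25, channel=16, band=delta) — band is delta, hence Accepted.
(freq=9, channel=8, band=gamma) — band is gamma, hence Rejected.
(freq=20, channel=17, band=delta) — band is delta, hence Accepted.

Accepted, Accepted, Accepted, Rejected, Accepted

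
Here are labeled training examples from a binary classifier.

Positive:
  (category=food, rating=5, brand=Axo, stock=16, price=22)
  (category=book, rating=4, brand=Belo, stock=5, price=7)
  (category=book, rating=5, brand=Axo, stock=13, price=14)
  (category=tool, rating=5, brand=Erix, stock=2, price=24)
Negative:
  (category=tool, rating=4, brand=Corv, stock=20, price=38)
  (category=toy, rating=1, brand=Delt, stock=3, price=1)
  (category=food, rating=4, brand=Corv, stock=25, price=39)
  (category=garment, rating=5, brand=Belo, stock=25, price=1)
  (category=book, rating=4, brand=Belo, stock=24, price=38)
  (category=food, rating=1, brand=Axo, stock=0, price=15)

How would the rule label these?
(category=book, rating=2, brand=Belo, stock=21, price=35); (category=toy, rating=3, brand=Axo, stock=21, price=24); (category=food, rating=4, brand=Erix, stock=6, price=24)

The pattern is that an item is 'Positive' exactly when: rating ≥ 4 AND stock ≤ 16.
(category=book, rating=2, brand=Belo, stock=21, price=35) → rating = 2, stock = 21 → Negative.
(category=toy, rating=3, brand=Axo, stock=21, price=24) → rating = 3, stock = 21 → Negative.
(category=food, rating=4, brand=Erix, stock=6, price=24) → rating = 4, stock = 6 → Positive.

Negative, Negative, Positive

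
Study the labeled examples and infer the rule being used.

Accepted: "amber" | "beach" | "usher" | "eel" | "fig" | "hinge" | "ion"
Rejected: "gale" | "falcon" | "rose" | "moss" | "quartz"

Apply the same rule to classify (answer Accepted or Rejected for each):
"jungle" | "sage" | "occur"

Rejected, Rejected, Accepted

Looking at the examples, the only property every 'Accepted' case has and every 'Rejected' case lacks is: odd length.
"jungle" — length 6, hence Rejected. "sage" — length 4, hence Rejected. "occur" — length 5, hence Accepted.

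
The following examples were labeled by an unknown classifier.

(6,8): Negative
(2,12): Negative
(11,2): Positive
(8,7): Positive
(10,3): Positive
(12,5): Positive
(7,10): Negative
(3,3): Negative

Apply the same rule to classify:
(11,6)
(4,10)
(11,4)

Positive, Negative, Positive

A rule that fits every label: first > second — true of each 'Positive' example, false of each 'Negative' one.
(11,6): 11 > 6, checks out → Positive. (4,10): 4 < 10, doesn't match → Negative. (11,4): 11 > 4, checks out → Positive.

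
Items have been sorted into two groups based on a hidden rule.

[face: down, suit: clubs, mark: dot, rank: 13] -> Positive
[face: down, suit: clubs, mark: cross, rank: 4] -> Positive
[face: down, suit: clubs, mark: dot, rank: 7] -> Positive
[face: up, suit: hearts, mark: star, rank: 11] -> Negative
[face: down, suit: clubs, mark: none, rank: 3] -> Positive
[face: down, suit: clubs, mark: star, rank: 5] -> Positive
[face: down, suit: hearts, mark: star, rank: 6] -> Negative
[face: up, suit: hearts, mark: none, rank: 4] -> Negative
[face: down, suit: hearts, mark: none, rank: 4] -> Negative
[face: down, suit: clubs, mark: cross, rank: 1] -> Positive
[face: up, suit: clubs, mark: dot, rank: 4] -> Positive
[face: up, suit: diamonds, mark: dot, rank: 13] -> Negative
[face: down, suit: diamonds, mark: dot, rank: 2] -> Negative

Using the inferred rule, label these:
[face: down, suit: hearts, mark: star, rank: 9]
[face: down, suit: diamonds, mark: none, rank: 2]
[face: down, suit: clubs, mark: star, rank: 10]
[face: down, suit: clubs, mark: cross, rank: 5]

Negative, Negative, Positive, Positive

The simplest hypothesis consistent with all the labels is: suit is clubs.
[face: down, suit: hearts, mark: star, rank: 9] → suit is hearts → Negative.
[face: down, suit: diamonds, mark: none, rank: 2] → suit is diamonds → Negative.
[face: down, suit: clubs, mark: star, rank: 10] → suit is clubs → Positive.
[face: down, suit: clubs, mark: cross, rank: 5] → suit is clubs → Positive.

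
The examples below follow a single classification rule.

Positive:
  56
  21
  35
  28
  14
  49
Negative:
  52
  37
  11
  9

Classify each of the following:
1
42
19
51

Negative, Positive, Negative, Negative

Checking candidate rules against both groups, what survives is: multiple of 7.
1: 1 = 7·0 + 1, does not pass → Negative. 42: 42 = 7·6, has this property → Positive. 19: 19 = 7·2 + 5, does not pass → Negative. 51: 51 = 7·7 + 2, does not pass → Negative.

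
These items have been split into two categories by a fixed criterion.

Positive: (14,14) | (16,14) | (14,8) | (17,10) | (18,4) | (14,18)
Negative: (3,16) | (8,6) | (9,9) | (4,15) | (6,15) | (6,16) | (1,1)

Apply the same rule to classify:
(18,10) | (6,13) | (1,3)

The simplest hypothesis consistent with all the labels is: first ≥ 10.

Positive, Negative, Negative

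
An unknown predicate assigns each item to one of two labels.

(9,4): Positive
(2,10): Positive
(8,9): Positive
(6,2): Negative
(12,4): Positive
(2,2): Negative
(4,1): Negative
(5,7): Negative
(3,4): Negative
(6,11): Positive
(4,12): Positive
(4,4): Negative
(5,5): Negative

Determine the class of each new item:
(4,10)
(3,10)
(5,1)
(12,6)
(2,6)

The classifier is using: max ≥ 8.
(4,10) — max 10, hence Positive.
(3,10) — max 10, hence Positive.
(5,1) — max 5, hence Negative.
(12,6) — max 12, hence Positive.
(2,6) — max 6, hence Negative.

Positive, Positive, Negative, Positive, Negative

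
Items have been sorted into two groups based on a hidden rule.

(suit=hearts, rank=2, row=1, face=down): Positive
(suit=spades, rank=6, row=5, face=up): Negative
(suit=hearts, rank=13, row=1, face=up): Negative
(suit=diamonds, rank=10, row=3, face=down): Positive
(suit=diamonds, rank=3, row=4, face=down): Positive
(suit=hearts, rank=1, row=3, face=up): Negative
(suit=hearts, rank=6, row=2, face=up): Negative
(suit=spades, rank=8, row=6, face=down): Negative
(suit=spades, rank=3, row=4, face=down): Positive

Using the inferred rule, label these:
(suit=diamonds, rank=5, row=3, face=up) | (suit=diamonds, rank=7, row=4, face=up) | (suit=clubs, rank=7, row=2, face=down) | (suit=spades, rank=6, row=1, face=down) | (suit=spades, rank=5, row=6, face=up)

Negative, Negative, Positive, Positive, Negative

A rule that fits every label: face is down AND row ≤ 4 — true of each 'Positive' example, false of each 'Negative' one.
Negative: (suit=diamonds, rank=5, row=3, face=up), since face is up, row = 3. Negative: (suit=diamonds, rank=7, row=4, face=up), since face is up, row = 4. Positive: (suit=clubs, rank=7, row=2, face=down), since face is down, row = 2. Positive: (suit=spades, rank=6, row=1, face=down), since face is down, row = 1. Negative: (suit=spades, rank=5, row=6, face=up), since face is up, row = 6.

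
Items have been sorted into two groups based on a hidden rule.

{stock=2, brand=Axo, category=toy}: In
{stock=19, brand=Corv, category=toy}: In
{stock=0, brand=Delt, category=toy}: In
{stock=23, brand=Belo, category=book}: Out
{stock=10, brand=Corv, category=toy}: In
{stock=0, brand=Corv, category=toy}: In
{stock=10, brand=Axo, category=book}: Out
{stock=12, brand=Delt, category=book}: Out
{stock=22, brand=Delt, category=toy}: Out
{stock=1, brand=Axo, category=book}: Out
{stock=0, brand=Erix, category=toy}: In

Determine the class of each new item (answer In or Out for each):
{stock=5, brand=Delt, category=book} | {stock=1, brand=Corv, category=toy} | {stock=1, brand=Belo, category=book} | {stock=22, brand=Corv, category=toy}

The pattern is that an item is 'In' exactly when: category is toy AND stock ≤ 19.
Out: {stock=5, brand=Delt, category=book}, since category is book, stock = 5. In: {stock=1, brand=Corv, category=toy}, since category is toy, stock = 1. Out: {stock=1, brand=Belo, category=book}, since category is book, stock = 1. Out: {stock=22, brand=Corv, category=toy}, since category is toy, stock = 22.

Out, In, Out, Out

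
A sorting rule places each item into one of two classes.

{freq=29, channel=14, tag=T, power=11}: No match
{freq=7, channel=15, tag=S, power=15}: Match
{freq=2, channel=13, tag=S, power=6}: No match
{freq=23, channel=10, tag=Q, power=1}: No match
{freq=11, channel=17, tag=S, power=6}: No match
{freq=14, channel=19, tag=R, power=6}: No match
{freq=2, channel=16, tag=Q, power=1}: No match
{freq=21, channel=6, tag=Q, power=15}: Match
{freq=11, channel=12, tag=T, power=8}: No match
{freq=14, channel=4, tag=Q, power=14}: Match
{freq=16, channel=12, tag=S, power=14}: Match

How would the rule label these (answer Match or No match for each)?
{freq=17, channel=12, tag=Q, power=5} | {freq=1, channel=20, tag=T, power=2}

No match, No match

The rule appears to be: power ≥ 14.
{freq=17, channel=12, tag=Q, power=5}: power = 5, does not satisfy this → No match. {freq=1, channel=20, tag=T, power=2}: power = 2, does not satisfy this → No match.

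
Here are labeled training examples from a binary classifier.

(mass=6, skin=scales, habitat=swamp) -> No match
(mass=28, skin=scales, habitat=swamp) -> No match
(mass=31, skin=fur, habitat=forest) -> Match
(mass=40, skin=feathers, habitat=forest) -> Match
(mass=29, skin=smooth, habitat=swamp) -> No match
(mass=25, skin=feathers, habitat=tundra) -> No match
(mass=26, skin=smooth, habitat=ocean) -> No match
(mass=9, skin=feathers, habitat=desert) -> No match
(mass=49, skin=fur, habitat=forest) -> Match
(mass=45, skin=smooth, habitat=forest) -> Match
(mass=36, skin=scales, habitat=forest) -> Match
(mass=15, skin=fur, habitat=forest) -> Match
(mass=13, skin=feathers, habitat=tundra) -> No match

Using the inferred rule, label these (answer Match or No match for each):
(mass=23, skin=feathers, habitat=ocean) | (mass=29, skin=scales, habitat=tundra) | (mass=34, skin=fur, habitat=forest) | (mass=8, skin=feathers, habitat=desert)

No match, No match, Match, No match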